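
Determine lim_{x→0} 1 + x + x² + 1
Direct substitution at x = 0 gives 2.

Final answer: 2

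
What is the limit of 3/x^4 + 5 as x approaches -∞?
Evaluate the dominant behaviour as x → -∞; each term tends to a finite value or vanishes.
Limit = 5.

Final answer: 5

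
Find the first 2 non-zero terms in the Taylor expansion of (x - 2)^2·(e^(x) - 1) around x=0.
-2·x^2 + 4·x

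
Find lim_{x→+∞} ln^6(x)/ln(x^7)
This is an ∞/∞ indeterminate form as x → +∞.
Write ln(x^7) = 7·ln(x), reducing the quotient to ln^5(x)/7 → ∞.
Limit = ∞.

Final answer: ∞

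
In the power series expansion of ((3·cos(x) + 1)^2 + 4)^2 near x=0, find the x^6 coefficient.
Expand to order 6: ((3·cos(x) + 1)^2 + 4)^2 = -283·x^6/3 + 274·x^4 - 480·x^2 + 400 + O(x^7).
The coefficient of x^6 is -283/3.

Final answer: -283/3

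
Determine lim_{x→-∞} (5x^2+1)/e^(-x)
This is an ∞/∞ indeterminate form as x → -∞.
Compare growth rates of the dominant terms (exponentials ≫ polynomials ≫ logarithms), or apply L'Hôpital's rule; the quotient → 0.
Limit = 0.

Final answer: 0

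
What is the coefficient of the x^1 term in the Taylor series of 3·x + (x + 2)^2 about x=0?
Expand to order 1: 3·x + (x + 2)^2 = 7·x + 4 + O(x^2).
The coefficient of x^1 is 7.

Final answer: 7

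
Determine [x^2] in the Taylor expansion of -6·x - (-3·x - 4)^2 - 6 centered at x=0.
Expand to order 2: -6·x - (-3·x - 4)^2 - 6 = -9·x^2 - 30·x - 22 + O(x^3).
The coefficient of x^2 is -9.

Final answer: -9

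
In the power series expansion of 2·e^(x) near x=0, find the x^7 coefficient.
Expand to order 7: 2·e^(x) = x^7/2520 + x^6/360 + x^5/60 + x^4/12 + x^3/3 + x^2 + 2·x + 2 + O(x^8).
The coefficient of x^7 is 1/2520.

Final answer: 1/2520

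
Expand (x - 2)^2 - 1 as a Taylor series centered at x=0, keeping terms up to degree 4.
x^2 - 4·x + 3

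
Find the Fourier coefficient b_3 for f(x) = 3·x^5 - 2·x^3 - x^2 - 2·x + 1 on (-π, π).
b_3 = (1/π) ∫_{-π}^{π} f(x)·sin(3x) dx.
Evaluate the integral (use parity and integration by parts as needed): b_3 = -52·π^2/9 + 68/27 + 2·π^4.

Final answer: -52·π^2/9 + 68/27 + 2·π^4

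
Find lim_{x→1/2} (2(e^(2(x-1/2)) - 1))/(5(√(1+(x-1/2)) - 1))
Both numerator and denominator → 0 as x → 1/2; this is a 0/0 indeterminate form.
Expand each to leading order near x = 1/2: numerator ~ 4·(x - 1/2), denominator ~ 5·(x - 1/2)/2.
The limit of the ratio is 8/5.

Final answer: 8/5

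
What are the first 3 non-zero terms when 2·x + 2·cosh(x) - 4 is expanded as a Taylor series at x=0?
x^2 + 2·x - 2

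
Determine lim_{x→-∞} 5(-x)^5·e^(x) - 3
The product is a 0·∞ indeterminate form at x → -∞.
Rewrite the product as 5(-x)^5 / e^(-x) (an ∞/∞ form) and apply L'Hôpital, or use the standard hierarchy e^(|x|) ≫ |(-x)^5| as x → -∞.
The indeterminate product → 0, so the limit = -3.

Final answer: -3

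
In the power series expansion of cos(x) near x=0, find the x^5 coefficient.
Expand to order 5: cos(x) = x^4/24 - x^2/2 + 1 + O(x^6).
The coefficient of x^5 is 0.

Final answer: 0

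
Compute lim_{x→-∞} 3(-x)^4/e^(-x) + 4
The quotient is an ∞/∞ indeterminate form as x → -∞.
Compare growth rates of the dominant terms (exponentials ≫ polynomials ≫ logarithms), or apply L'Hôpital's rule; the quotient → 0.
Adding the constant: 0 + 4 = 4. Limit = 4.

Final answer: 4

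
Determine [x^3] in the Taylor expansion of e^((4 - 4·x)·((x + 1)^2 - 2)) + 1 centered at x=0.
Expand to order 3: e^((4 - 4·x)·((x + 1)^2 - 2)) + 1 = 236·x^3·e^(-4) + 68·x^2·e^(-4) + 12·x·e^(-4) + e^(-4) + 1 + O(x^4).
The coefficient of x^3 is 236·e^(-4).

Final answer: 236·e^(-4)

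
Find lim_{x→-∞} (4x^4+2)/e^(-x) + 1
The quotient is an ∞/∞ indeterminate form as x → -∞.
Compare growth rates of the dominant terms (exponentials ≫ polynomials ≫ logarithms), or apply L'Hôpital's rule; the quotient → 0.
Adding the constant: 0 + 1 = 1. Limit = 1.

Final answer: 1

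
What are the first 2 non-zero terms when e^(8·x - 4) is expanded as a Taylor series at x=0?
8·x·e^(-4) + e^(-4)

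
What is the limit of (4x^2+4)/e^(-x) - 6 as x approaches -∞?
The quotient is an ∞/∞ indeterminate form as x → -∞.
Compare growth rates of the dominant terms (exponentials ≫ polynomials ≫ logarithms), or apply L'Hôpital's rule; the quotient → 0.
Adding the constant: 0 - 6 = -6. Limit = -6.

Final answer: -6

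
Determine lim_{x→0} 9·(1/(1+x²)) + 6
Direct substitution at x = 0 gives 15.

Final answer: 15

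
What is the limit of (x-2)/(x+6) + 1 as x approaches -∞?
Evaluate the dominant behaviour as x → -∞; each term tends to a finite value or vanishes.
Limit = 2.

Final answer: 2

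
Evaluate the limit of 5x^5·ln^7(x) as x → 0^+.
This is a 0·∞ indeterminate form at x → 0⁺.
Rewrite the product as 5·ln^7(x) / x^(-5) and apply L'Hôpital, or use the standard hierarchy x^(-5) ≫ |ln x|^7 as x → 0⁺.
The indeterminate product → 0, so the limit = 0.

Final answer: 0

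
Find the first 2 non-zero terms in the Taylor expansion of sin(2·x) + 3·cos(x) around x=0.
2·x + 3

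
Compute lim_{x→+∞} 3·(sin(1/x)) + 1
Evaluate the dominant behaviour as x → +∞; each term tends to a finite value or vanishes.
Limit = 1.

Final answer: 1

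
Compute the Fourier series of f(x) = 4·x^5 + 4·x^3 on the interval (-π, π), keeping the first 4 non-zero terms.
(-152·π^2 + 8·π^4 + 912)·sin(x) + (-4·π^4 - 24 + 16·π^2)·sin(2·x) + (-88·π^2/27 + 176/81 + 8·π^4/3)·sin(3·x) + (-2·π^4 - 3/16 + π^2/2)·sin(4·x)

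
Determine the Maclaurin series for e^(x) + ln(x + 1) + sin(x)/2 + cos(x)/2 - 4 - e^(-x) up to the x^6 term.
-241·x^6/1440 + 53·x^5/240 - 11·x^4/48 + 7·x^3/12 - 3·x^2/4 + 7·x/2 - 7/2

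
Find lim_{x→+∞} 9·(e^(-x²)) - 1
Evaluate the dominant behaviour as x → +∞; each term tends to a finite value or vanishes.
Limit = -1.

Final answer: -1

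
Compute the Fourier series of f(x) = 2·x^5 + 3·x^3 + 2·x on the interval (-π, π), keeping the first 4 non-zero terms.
(-74·π^2 + 4·π^4 + 448)·sin(x) + (-2·π^4 - 25/2 + 7·π^2)·sin(2·x) + (-26·π^2/27 + 160/81 + 4·π^4/3)·sin(3·x) + (-π^4 - π^2/4 - 29/32)·sin(4·x)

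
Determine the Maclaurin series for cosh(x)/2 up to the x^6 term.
x^6/1440 + x^4/48 + x^2/4 + 1/2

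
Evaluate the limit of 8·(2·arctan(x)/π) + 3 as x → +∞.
Evaluate the dominant behaviour as x → +∞; each term tends to a finite value or vanishes.
Limit = 11.

Final answer: 11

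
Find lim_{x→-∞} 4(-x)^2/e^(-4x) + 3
The quotient is an ∞/∞ indeterminate form as x → -∞.
Compare growth rates of the dominant terms (exponentials ≫ polynomials ≫ logarithms), or apply L'Hôpital's rule; the quotient → 0.
Adding the constant: 0 + 3 = 3. Limit = 3.

Final answer: 3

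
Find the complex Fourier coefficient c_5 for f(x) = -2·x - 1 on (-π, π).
Compute the real Fourier coefficients first: a_5 = 0, b_5 = -4/5.
Then c_5 = (a_5 − i·b_5)/2 = 2·i/5.

Final answer: 2·i/5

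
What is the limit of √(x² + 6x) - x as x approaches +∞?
This is an ∞ − ∞ indeterminate form.
Multiply and divide by the conjugate √(x²+6x) + x; the x² terms cancel, leaving (6x)/(√(x²+6x)+x) → 6/2 = 3.
Limit = 3.

Final answer: 3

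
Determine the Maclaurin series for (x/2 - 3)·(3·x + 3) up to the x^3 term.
3·x^2/2 - 15·x/2 - 9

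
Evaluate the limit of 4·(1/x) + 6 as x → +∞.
Evaluate the dominant behaviour as x → +∞; each term tends to a finite value or vanishes.
Limit = 6.

Final answer: 6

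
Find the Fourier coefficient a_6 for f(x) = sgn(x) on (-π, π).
a_6 = (1/π) ∫_{-π}^{π} f(x)·cos(6x) dx.
Evaluate the integral (use parity and integration by parts as needed): a_6 = 0.

Final answer: 0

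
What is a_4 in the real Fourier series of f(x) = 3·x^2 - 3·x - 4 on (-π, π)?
a_4 = (1/π) ∫_{-π}^{π} f(x)·cos(4x) dx.
Evaluate the integral (use parity and integration by parts as needed): a_4 = 3/4.

Final answer: 3/4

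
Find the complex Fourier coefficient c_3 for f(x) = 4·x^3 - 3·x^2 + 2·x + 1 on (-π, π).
Compute the real Fourier coefficients first: a_3 = 4/3, b_3 = -4/9 + 8·π^2/3.
Then c_3 = (a_3 − i·b_3)/2 = 2/3 - 4·i·π^2/3 + 2·i/9.

Final answer: 2/3 - 4·i·π^2/3 + 2·i/9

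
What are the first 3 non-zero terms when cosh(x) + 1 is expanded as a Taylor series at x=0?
x^4/24 + x^2/2 + 2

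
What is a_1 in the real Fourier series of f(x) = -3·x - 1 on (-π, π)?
a_1 = (1/π) ∫_{-π}^{π} f(x)·cos(1x) dx.
Evaluate the integral (use parity and integration by parts as needed): a_1 = 0.

Final answer: 0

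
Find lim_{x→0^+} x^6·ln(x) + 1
The product is a 0·∞ indeterminate form at x → 0⁺.
Rewrite the product as ln(x) / x^(-6) and apply L'Hôpital, or use the standard hierarchy x^(-6) ≫ |ln x| as x → 0⁺.
The indeterminate product → 0, so the limit = 1.

Final answer: 1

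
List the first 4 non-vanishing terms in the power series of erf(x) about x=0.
-x^7/(21·√(π)) + x^5/(5·√(π)) - 2·x^3/(3·√(π)) + 2·x/√(π)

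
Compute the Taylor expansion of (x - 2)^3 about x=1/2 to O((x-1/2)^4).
-27/8 + 27·(x - 1/2)/4 - 9·(x - 1/2)^2/2 + (x - 1/2)^3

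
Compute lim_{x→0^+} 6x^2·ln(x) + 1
The product is a 0·∞ indeterminate form at x → 0⁺.
Rewrite the product as 6·ln(x) / x^(-2) and apply L'Hôpital, or use the standard hierarchy x^(-2) ≫ |ln x| as x → 0⁺.
The indeterminate product → 0, so the limit = 1.

Final answer: 1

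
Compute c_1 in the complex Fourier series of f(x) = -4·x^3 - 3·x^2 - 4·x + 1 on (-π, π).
Compute the real Fourier coefficients first: a_1 = 12, b_1 = 40 - 8·π^2.
Then c_1 = (a_1 − i·b_1)/2 = 6 - 20·i + 4·i·π^2.

Final answer: 6 - 20·i + 4·i·π^2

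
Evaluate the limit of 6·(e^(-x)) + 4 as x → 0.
Direct substitution at x = 0 gives 10.

Final answer: 10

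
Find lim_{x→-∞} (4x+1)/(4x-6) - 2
Evaluate the dominant behaviour as x → -∞; each term tends to a finite value or vanishes.
Limit = -1.

Final answer: -1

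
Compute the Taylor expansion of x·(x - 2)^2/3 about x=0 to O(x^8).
x^3/3 - 4·x^2/3 + 4·x/3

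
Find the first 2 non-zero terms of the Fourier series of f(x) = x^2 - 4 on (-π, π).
-4·cos(x) - 4 + π^2/3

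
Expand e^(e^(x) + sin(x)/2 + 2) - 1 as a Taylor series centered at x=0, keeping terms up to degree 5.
2851·x^5·e^(3)/3840 + 409·x^4·e^(3)/384 + 67·x^3·e^(3)/48 + 13·x^2·e^(3)/8 + 3·x·e^(3)/2 - 1 + e^(3)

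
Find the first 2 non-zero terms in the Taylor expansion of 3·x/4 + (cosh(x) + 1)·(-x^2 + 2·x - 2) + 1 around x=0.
19·x/4 - 3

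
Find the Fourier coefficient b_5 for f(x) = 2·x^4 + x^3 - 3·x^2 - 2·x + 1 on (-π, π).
b_5 = (1/π) ∫_{-π}^{π} f(x)·sin(5x) dx.
Evaluate the integral (use parity and integration by parts as needed): b_5 = -112/125 + 2·π^2/5.

Final answer: -112/125 + 2·π^2/5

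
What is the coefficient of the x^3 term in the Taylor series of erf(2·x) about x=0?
Expand to order 3: erf(2·x) = -16·x^3/(3·√(π)) + 4·x/√(π) + O(x^4).
The coefficient of x^3 is -16/(3·√(π)).

Final answer: -16/(3·√(π))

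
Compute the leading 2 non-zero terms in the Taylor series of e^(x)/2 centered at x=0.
x/2 + 1/2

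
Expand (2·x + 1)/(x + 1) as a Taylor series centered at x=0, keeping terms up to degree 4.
-x^4 + x^3 - x^2 + x + 1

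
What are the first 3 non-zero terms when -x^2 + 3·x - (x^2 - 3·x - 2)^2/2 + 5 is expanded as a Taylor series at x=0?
-7·x^2/2 - 3·x + 3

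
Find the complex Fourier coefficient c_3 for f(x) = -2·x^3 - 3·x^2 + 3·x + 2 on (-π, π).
Compute the real Fourier coefficients first: a_3 = 4/3, b_3 = 26/9 - 4·π^2/3.
Then c_3 = (a_3 − i·b_3)/2 = 2/3 - 13·i/9 + 2·i·π^2/3.

Final answer: 2/3 - 13·i/9 + 2·i·π^2/3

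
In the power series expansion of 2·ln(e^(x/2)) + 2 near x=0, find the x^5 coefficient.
Expand to order 5: 2·ln(e^(x/2)) + 2 = x + 2 + O(x^6).
The coefficient of x^5 is 0.

Final answer: 0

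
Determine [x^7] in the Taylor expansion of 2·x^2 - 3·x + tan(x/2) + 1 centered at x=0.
Expand to order 7: 2·x^2 - 3·x + tan(x/2) + 1 = 17·x^7/40320 + x^5/240 + x^3/24 + 2·x^2 - 5·x/2 + 1 + O(x^8).
The coefficient of x^7 is 17/40320.

Final answer: 17/40320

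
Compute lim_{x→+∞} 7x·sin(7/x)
As x → +∞: let u = 7/x → 0⁺; then 7·x·sin(7/x) = 7·7·sin(u)/u → 7·7·1 = 49.
Limit = 49.

Final answer: 49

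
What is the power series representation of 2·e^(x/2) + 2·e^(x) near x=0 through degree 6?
13·x^6/4608 + 11·x^5/640 + 17·x^4/192 + 3·x^3/8 + 5·x^2/4 + 3·x + 4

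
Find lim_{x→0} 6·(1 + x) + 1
Direct substitution at x = 0 gives 7.

Final answer: 7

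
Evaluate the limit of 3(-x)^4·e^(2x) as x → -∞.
This is a 0·∞ indeterminate form at x → -∞.
Rewrite the product as 3(-x)^4 / e^(-2x) (an ∞/∞ form) and apply L'Hôpital, or use the standard hierarchy e^(2|x|) ≫ |(-x)^4| as x → -∞.
The indeterminate product → 0, so the limit = 0.

Final answer: 0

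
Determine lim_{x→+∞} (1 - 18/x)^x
As x → +∞: this is the defining limit (1 - 18/x)^x → e^(-18).
Limit = e^(-18).

Final answer: e^(-18)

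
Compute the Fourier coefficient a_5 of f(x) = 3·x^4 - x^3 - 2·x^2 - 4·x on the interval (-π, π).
a_5 = (1/π) ∫_{-π}^{π} f(x)·cos(5x) dx.
Evaluate the integral (use parity and integration by parts as needed): a_5 = 344/625 - 24·π^2/25.

Final answer: 344/625 - 24·π^2/25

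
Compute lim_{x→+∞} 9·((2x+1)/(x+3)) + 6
Evaluate the dominant behaviour as x → +∞; each term tends to a finite value or vanishes.
Limit = 24.

Final answer: 24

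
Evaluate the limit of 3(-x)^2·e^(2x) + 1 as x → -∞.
The product is a 0·∞ indeterminate form at x → -∞.
Rewrite the product as 3(-x)^2 / e^(-2x) (an ∞/∞ form) and apply L'Hôpital, or use the standard hierarchy e^(2|x|) ≫ |(-x)^2| as x → -∞.
The indeterminate product → 0, so the limit = 1.

Final answer: 1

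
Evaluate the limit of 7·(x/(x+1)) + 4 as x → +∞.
Evaluate the dominant behaviour as x → +∞; each term tends to a finite value or vanishes.
Limit = 11.

Final answer: 11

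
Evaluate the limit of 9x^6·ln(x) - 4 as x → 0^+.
The product is a 0·∞ indeterminate form at x → 0⁺.
Rewrite the product as 9·ln(x) / x^(-6) and apply L'Hôpital, or use the standard hierarchy x^(-6) ≫ |ln x| as x → 0⁺.
The indeterminate product → 0, so the limit = -4.

Final answer: -4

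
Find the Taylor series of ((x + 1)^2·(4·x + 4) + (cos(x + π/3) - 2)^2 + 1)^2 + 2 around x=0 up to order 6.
x^6·(-29·√(3)·(6·√(3)/29 + 48/29)/40 + 769/80) + x^5·(102 - 59·√(3)/40) + x^4·(12·√(3) + 2197/8) + x^3·(81·√(3)/2 + 382) + x^2·(783/4 + 841·(6·√(3)/29 + 48/29)^2/16) + x·(87·√(3)/4 + 174) + 873/16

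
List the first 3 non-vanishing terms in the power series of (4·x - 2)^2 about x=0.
16·x^2 - 16·x + 4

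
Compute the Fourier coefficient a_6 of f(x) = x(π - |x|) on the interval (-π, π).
a_6 = (1/π) ∫_{-π}^{π} f(x)·cos(6x) dx.
Evaluate the integral (use parity and integration by parts as needed): a_6 = 0.

Final answer: 0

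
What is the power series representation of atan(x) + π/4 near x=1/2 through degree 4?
atan(1/2) + π/4 + 4·(x - 1/2)/5 - 8·(x - 1/2)^2/25 - 16·(x - 1/2)^3/375 + 96·(x - 1/2)^4/625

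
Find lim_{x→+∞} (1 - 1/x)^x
As x → +∞: this is the defining limit (1 - 1/x)^x → e^(-1).
Limit = e^(-1).

Final answer: e^(-1)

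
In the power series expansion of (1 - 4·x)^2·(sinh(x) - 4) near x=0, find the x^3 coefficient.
Expand to order 3: (1 - 4·x)^2·(sinh(x) - 4) = 97·x^3/6 - 72·x^2 + 33·x - 4 + O(x^4).
The coefficient of x^3 is 97/6.

Final answer: 97/6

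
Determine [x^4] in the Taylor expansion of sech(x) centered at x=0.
Expand to order 4: sech(x) = 5·x^4/24 - x^2/2 + 1 + O(x^5).
The coefficient of x^4 is 5/24.

Final answer: 5/24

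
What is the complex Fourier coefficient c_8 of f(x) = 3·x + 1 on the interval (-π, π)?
Compute the real Fourier coefficients first: a_8 = 0, b_8 = -3/4.
Then c_8 = (a_8 − i·b_8)/2 = 3·i/8.

Final answer: 3·i/8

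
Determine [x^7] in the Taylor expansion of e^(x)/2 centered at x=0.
Expand to order 7: e^(x)/2 = x^7/10080 + x^6/1440 + x^5/240 + x^4/48 + x^3/12 + x^2/4 + x/2 + 1/2 + O(x^8).
The coefficient of x^7 is 1/10080.

Final answer: 1/10080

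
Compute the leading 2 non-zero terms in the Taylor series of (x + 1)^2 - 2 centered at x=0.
2·x - 1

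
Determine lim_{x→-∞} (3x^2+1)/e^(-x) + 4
The quotient is an ∞/∞ indeterminate form as x → -∞.
Compare growth rates of the dominant terms (exponentials ≫ polynomials ≫ logarithms), or apply L'Hôpital's rule; the quotient → 0.
Adding the constant: 0 + 4 = 4. Limit = 4.

Final answer: 4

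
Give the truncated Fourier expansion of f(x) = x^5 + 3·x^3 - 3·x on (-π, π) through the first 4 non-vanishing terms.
(-34·π^2 + 2·π^4 + 198)·sin(x) + (-π^4 + 2·π^2)·sin(2·x) + (-190/81 + 14·π^2/27 + 2·π^4/3)·sin(3·x) + (-π^4/2 - 7·π^2/8 + 117/64)·sin(4·x)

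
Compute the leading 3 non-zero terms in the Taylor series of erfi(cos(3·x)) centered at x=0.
189·e·x^4/(4·√(π)) - 9·e·x^2/√(π) + erfi(1)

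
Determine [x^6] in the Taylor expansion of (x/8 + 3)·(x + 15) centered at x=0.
Expand to order 6: (x/8 + 3)·(x + 15) = x^2/8 + 39·x/8 + 45 + O(x^7).
The coefficient of x^6 is 0.

Final answer: 0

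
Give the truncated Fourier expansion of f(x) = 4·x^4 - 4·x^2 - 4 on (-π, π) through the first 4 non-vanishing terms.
(208 - 32·π^2)·cos(x) + (-16 + 8·π^2)·cos(2·x) + (112/27 - 32·π^2/9)·cos(3·x) - 4·π^2/3 - 4 + 4·π^4/5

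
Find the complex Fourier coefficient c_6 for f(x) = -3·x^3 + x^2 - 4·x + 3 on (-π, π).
Compute the real Fourier coefficients first: a_6 = 1/9, b_6 = 7/6 + π^2.
Then c_6 = (a_6 − i·b_6)/2 = 1/18 - i·π^2/2 - 7·i/12.

Final answer: 1/18 - i·π^2/2 - 7·i/12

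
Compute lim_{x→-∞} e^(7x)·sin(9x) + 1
Evaluate the dominant behaviour as x → -∞; each term tends to a finite value or vanishes.
Limit = 1.

Final answer: 1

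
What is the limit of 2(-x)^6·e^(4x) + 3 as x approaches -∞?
The product is a 0·∞ indeterminate form at x → -∞.
Rewrite the product as 2(-x)^6 / e^(-4x) (an ∞/∞ form) and apply L'Hôpital, or use the standard hierarchy e^(4|x|) ≫ |(-x)^6| as x → -∞.
The indeterminate product → 0, so the limit = 3.

Final answer: 3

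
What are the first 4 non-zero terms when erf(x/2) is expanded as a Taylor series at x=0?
-x^7/(2688·√(π)) + x^5/(160·√(π)) - x^3/(12·√(π)) + x/√(π)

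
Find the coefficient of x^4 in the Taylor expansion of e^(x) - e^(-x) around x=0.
Expand to order 4: e^(x) - e^(-x) = x^3/3 + 2·x + O(x^5).
The coefficient of x^4 is 0.

Final answer: 0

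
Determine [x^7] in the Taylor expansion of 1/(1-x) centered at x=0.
Expand to order 7: 1/(1-x) = x^7 + x^6 + x^5 + x^4 + x^3 + x^2 + x + 1 + O(x^8).
The coefficient of x^7 is 1.

Final answer: 1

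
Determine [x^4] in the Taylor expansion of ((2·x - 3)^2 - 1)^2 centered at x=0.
Expand to order 4: ((2·x - 3)^2 - 1)^2 = 16·x^4 - 96·x^3 + 208·x^2 - 192·x + 64 + O(x^5).
The coefficient of x^4 is 16.

Final answer: 16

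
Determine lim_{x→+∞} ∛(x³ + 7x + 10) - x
This is an ∞ − ∞ indeterminate form.
Multiply by (A² + AB + B²)/(A² + AB + B²) where A = ∛(x³+7x + 10), B = x to use A³ − B³ = (A−B)(A²+AB+B²); the x³ terms cancel, leaving (7x + 10)/(A²+AB+B²) with denominator ~ 3x², so the limit is 0.
Limit = 0.

Final answer: 0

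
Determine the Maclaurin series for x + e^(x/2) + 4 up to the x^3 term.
x^3/48 + x^2/8 + 3·x/2 + 5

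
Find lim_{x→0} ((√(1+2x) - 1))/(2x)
Both numerator and denominator → 0 as x → 0; this is a 0/0 indeterminate form.
Expand each to leading order near x = 0: numerator ~ x, denominator ~ 2·x.
The limit of the ratio is 1/2.

Final answer: 1/2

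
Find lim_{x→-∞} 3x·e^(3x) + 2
The product is a 0·∞ indeterminate form at x → -∞.
Rewrite the product as 3x / e^(-3x) (an ∞/∞ form) and apply L'Hôpital, or use the standard hierarchy e^(3|x|) ≫ |x| as x → -∞.
The indeterminate product → 0, so the limit = 2.

Final answer: 2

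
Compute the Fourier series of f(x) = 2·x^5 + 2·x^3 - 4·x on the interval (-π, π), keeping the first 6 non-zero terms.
(-76·π^2 + 4·π^4 + 448)·sin(x) + (-2·π^4 - 8 + 8·π^2)·sin(2·x) + (-44·π^2/27 - 128/81 + 4·π^4/3)·sin(3·x) + (-π^4 + 61/32 + π^2/4)·sin(4·x) + (-1024/625 + 4·π^2/25 + 4·π^4/5)·sin(5·x) + (-2·π^4/3 - 8·π^2/27 + 112/81)·sin(6·x)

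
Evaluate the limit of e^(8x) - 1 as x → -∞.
Evaluate the dominant behaviour as x → -∞; each term tends to a finite value or vanishes.
Limit = -1.

Final answer: -1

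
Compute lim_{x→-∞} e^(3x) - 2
Evaluate the dominant behaviour as x → -∞; each term tends to a finite value or vanishes.
Limit = -2.

Final answer: -2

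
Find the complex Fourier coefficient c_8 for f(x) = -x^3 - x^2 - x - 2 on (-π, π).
Compute the real Fourier coefficients first: a_8 = -1/16, b_8 = 29/128 + π^2/4.
Then c_8 = (a_8 − i·b_8)/2 = -1/32 - i·π^2/8 - 29·i/256.

Final answer: -1/32 - i·π^2/8 - 29·i/256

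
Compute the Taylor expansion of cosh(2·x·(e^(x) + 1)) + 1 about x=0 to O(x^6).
74·x^5/3 + 50·x^4/3 + 8·x^3 + 8·x^2 + 2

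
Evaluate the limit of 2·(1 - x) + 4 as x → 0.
Direct substitution at x = 0 gives 6.

Final answer: 6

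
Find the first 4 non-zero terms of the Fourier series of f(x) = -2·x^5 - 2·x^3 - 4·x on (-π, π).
(-464 - 4·π^4 + 76·π^2)·sin(x) + (-8·π^2 + 16 + 2·π^4)·sin(2·x) + (-4·π^4/3 - 304/81 + 44·π^2/27)·sin(3·x) + (-π^2/4 + 67/32 + π^4)·sin(4·x)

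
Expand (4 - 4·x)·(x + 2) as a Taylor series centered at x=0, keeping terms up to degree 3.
-4·x^2 - 4·x + 8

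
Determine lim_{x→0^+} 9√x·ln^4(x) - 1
The product is a 0·∞ indeterminate form at x → 0⁺.
Rewrite the product as 9·ln^4(x) / x^(-1/2) and apply L'Hôpital, or use the standard hierarchy x^(-1/2) ≫ |ln x|^4 as x → 0⁺.
The indeterminate product → 0, so the limit = -1.

Final answer: -1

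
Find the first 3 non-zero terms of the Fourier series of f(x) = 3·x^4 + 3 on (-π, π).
(144 - 24·π^2)·cos(x) + (-9 + 6·π^2)·cos(2·x) + 3 + 3·π^4/5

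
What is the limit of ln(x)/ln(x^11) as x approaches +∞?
This is an ∞/∞ indeterminate form as x → +∞.
Write ln(x^11) = 11·ln(x), reducing the quotient to 1/11.
Limit = 1/11.

Final answer: 1/11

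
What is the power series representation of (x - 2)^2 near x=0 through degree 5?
x^2 - 4·x + 4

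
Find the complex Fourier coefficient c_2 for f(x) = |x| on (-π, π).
Compute the real Fourier coefficients first: a_2 = 0, b_2 = 0.
Then c_2 = (a_2 − i·b_2)/2 = 0.

Final answer: 0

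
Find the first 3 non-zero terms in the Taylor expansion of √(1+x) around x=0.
-x^2/8 + x/2 + 1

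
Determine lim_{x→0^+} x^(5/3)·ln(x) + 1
The product is a 0·∞ indeterminate form at x → 0⁺.
Rewrite the product as ln(x) / x^(-5/3) and apply L'Hôpital, or use the standard hierarchy x^(-5/3) ≫ |ln x| as x → 0⁺.
The indeterminate product → 0, so the limit = 1.

Final answer: 1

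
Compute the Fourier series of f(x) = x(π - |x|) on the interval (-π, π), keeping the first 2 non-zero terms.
8·sin(x)/π + 8·sin(3·x)/(27·π)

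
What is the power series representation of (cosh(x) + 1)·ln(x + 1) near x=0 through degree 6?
-23·x^6/48 + 73·x^5/120 - 3·x^4/4 + 7·x^3/6 - x^2 + 2·x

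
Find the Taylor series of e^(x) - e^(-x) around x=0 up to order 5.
x^5/60 + x^3/3 + 2·x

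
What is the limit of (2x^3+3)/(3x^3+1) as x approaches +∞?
This is an ∞/∞ indeterminate form as x → +∞.
Divide numerator and denominator by x^3 and let the lower-order terms vanish; the leading terms give 2/3.
Limit = 2/3.

Final answer: 2/3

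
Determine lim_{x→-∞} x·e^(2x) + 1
The product is a 0·∞ indeterminate form at x → -∞.
Rewrite the product as x / e^(-2x) (an ∞/∞ form) and apply L'Hôpital, or use the standard hierarchy e^(2|x|) ≫ |x| as x → -∞.
The indeterminate product → 0, so the limit = 1.

Final answer: 1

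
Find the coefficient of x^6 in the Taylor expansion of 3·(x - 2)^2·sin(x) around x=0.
Expand to order 6: 3·(x - 2)^2·sin(x) = -x^6/10 - 2·x^5/5 + 2·x^4 + x^3 - 12·x^2 + 12·x + O(x^7).
The coefficient of x^6 is -1/10.

Final answer: -1/10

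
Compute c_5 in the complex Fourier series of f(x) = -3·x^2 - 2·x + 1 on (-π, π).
Compute the real Fourier coefficients first: a_5 = 12/25, b_5 = -4/5.
Then c_5 = (a_5 − i·b_5)/2 = 6/25 + 2·i/5.

Final answer: 6/25 + 2·i/5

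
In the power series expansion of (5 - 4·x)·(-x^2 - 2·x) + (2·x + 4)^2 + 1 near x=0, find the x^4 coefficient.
Expand to order 4: (5 - 4·x)·(-x^2 - 2·x) + (2·x + 4)^2 + 1 = 4·x^3 + 7·x^2 + 6·x + 17 + O(x^5).
The coefficient of x^4 is 0.

Final answer: 0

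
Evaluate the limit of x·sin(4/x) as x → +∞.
As x → +∞: let u = 4/x → 0⁺; then x·sin(4/x) = 4·sin(u)/u → 4·1 = 4.
Limit = 4.

Final answer: 4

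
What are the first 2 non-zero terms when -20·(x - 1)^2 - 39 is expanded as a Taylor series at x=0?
40·x - 59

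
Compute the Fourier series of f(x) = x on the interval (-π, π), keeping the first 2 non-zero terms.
2·sin(x) - sin(2·x)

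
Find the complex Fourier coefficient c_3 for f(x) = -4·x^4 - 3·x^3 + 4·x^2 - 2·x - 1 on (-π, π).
Compute the real Fourier coefficients first: a_3 = -112/27 + 32·π^2/9, b_3 = -2·π^2.
Then c_3 = (a_3 − i·b_3)/2 = -56/27 + 16·π^2/9 + i·π^2.

Final answer: -56/27 + 16·π^2/9 + i·π^2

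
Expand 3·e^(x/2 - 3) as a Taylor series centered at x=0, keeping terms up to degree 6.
x^6·e^(-3)/15360 + x^5·e^(-3)/1280 + x^4·e^(-3)/128 + x^3·e^(-3)/16 + 3·x^2·e^(-3)/8 + 3·x·e^(-3)/2 + 3·e^(-3)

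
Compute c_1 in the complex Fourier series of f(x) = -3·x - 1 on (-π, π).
Compute the real Fourier coefficients first: a_1 = 0, b_1 = -6.
Then c_1 = (a_1 − i·b_1)/2 = 3·i.

Final answer: 3·i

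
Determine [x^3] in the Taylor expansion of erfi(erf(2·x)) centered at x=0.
Expand to order 3: erfi(erf(2·x)) = x^3·(-32/(3·π) + 128/(3·π^2)) + 8·x/π + O(x^4).
The coefficient of x^3 is -32/(3·π) + 128/(3·π^2).

Final answer: -32/(3·π) + 128/(3·π^2)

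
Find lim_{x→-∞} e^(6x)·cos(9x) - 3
Evaluate the dominant behaviour as x → -∞; each term tends to a finite value or vanishes.
Limit = -3.

Final answer: -3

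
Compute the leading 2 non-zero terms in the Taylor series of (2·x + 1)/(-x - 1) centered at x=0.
-x - 1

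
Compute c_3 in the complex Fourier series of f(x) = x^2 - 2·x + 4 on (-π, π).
Compute the real Fourier coefficients first: a_3 = -4/9, b_3 = -4/3.
Then c_3 = (a_3 − i·b_3)/2 = -2/9 + 2·i/3.

Final answer: -2/9 + 2·i/3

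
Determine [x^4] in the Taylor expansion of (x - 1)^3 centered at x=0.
Expand to order 4: (x - 1)^3 = x^3 - 3·x^2 + 3·x - 1 + O(x^5).
The coefficient of x^4 is 0.

Final answer: 0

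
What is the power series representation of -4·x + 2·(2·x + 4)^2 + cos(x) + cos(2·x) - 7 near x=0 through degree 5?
17·x^4/24 + 11·x^2/2 + 28·x + 27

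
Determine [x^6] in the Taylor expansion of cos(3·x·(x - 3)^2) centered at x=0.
Expand to order 6: cos(3·x·(x - 3)^2) = -37535841·x^6/80 - 58995·x^5 + 175203·x^4/8 + 486·x^3 - 729·x^2/2 + 1 + O(x^7).
The coefficient of x^6 is -37535841/80.

Final answer: -37535841/80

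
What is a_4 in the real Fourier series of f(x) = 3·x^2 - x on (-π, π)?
a_4 = (1/π) ∫_{-π}^{π} f(x)·cos(4x) dx.
Evaluate the integral (use parity and integration by parts as needed): a_4 = 3/4.

Final answer: 3/4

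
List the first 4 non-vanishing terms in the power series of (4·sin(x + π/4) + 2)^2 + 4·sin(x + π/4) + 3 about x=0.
x^3·((2 + 2·√(2))^2·(-8/(2 + 2·√(2))^2 - 2·√(2)/(3·(2 + 2·√(2)))) - √(2)/3) + x^2·((2 + 2·√(2))^2·(-2·√(2)/(2 + 2·√(2)) + 8/(2 + 2·√(2))^2) - √(2)) + x·(2·√(2) + 4·√(2)·(2 + 2·√(2))) + 2·√(2) + 3 + (2 + 2·√(2))^2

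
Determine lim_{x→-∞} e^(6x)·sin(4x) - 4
Evaluate the dominant behaviour as x → -∞; each term tends to a finite value or vanishes.
Limit = -4.

Final answer: -4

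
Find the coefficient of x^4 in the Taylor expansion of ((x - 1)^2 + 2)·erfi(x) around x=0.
Expand to order 4: ((x - 1)^2 + 2)·erfi(x) = -4·x^4/(3·√(π)) + 4·x^3/√(π) - 4·x^2/√(π) + 6·x/√(π) + O(x^5).
The coefficient of x^4 is -4/(3·√(π)).

Final answer: -4/(3·√(π))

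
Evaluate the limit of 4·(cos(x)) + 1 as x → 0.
Direct substitution at x = 0 gives 5.

Final answer: 5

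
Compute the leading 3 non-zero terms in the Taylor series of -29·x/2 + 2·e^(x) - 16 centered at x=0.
x^2 - 25·x/2 - 14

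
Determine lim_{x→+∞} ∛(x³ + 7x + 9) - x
This is an ∞ − ∞ indeterminate form.
Multiply by (A² + AB + B²)/(A² + AB + B²) where A = ∛(x³+7x + 9), B = x to use A³ − B³ = (A−B)(A²+AB+B²); the x³ terms cancel, leaving (7x + 9)/(A²+AB+B²) with denominator ~ 3x², so the limit is 0.
Limit = 0.

Final answer: 0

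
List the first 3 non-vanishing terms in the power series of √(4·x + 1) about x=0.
-2·x^2 + 2·x + 1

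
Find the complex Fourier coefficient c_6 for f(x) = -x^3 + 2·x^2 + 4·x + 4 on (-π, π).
Compute the real Fourier coefficients first: a_6 = 2/9, b_6 = -25/18 + π^2/3.
Then c_6 = (a_6 − i·b_6)/2 = 1/9 - i·π^2/6 + 25·i/36.

Final answer: 1/9 - i·π^2/6 + 25·i/36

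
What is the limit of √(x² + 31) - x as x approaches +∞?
This is an ∞ − ∞ indeterminate form.
Multiply and divide by the conjugate √(x²+31) + x; the x² terms cancel, leaving 31/(√(x²+31)+x) → 0.
Limit = 0.

Final answer: 0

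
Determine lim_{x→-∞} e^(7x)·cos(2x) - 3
Evaluate the dominant behaviour as x → -∞; each term tends to a finite value or vanishes.
Limit = -3.

Final answer: -3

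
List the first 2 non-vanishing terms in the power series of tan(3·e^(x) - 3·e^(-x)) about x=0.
73·x^3 + 6·x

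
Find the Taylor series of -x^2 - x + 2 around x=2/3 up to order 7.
8/9 - 7·(x - 2/3)/3 - (x - 2/3)^2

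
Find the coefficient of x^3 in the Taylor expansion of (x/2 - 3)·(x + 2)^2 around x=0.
Expand to order 3: (x/2 - 3)·(x + 2)^2 = x^3/2 - x^2 - 10·x - 12 + O(x^4).
The coefficient of x^3 is 1/2.

Final answer: 1/2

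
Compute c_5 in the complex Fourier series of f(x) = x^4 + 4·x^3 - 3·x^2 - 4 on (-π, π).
Compute the real Fourier coefficients first: a_5 = 348/625 - 8·π^2/25, b_5 = -48/125 + 8·π^2/5.
Then c_5 = (a_5 − i·b_5)/2 = -4·π^2/25 + 174/625 - 4·i·π^2/5 + 24·i/125.

Final answer: -4·π^2/25 + 174/625 - 4·i·π^2/5 + 24·i/125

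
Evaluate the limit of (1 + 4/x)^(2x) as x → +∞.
As x → +∞: write (1 + 4/x)^(2x) = ((1 + 4/x)^x)^2 → (e^4)^2 = e^8.
Limit = e^(8).

Final answer: e^(8)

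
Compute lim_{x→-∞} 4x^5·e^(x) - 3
The product is a 0·∞ indeterminate form at x → -∞.
Rewrite the product as 4x^5 / e^(-x) (an ∞/∞ form) and apply L'Hôpital, or use the standard hierarchy e^(|x|) ≫ |x^5| as x → -∞.
The indeterminate product → 0, so the limit = -3.

Final answer: -3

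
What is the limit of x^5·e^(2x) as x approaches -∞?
This is a 0·∞ indeterminate form at x → -∞.
Rewrite the product as x^5 / e^(-2x) (an ∞/∞ form) and apply L'Hôpital, or use the standard hierarchy e^(2|x|) ≫ |x^5| as x → -∞.
The indeterminate product → 0, so the limit = 0.

Final answer: 0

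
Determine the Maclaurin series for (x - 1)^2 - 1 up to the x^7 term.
x^2 - 2·x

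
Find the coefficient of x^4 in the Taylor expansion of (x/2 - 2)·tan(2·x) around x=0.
Expand to order 4: (x/2 - 2)·tan(2·x) = 4·x^4/3 - 16·x^3/3 + x^2 - 4·x + O(x^5).
The coefficient of x^4 is 4/3.

Final answer: 4/3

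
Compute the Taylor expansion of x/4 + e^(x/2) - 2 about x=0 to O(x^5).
x^4/384 + x^3/48 + x^2/8 + 3·x/4 - 1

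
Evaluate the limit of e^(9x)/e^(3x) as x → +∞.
This is an ∞/∞ indeterminate form as x → +∞.
Rewrite e^(9x)/e^(3x) = e^((9−3)x) = e^(6x); the exponent coefficient is 6 > 0 so e^(6x) → ∞.
Limit = ∞.

Final answer: ∞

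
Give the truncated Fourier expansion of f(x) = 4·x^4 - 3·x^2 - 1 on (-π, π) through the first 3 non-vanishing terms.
(204 - 32·π^2)·cos(x) + (-15 + 8·π^2)·cos(2·x) - π^2 - 1 + 4·π^4/5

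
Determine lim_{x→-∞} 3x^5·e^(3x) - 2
The product is a 0·∞ indeterminate form at x → -∞.
Rewrite the product as 3x^5 / e^(-3x) (an ∞/∞ form) and apply L'Hôpital, or use the standard hierarchy e^(3|x|) ≫ |x^5| as x → -∞.
The indeterminate product → 0, so the limit = -2.

Final answer: -2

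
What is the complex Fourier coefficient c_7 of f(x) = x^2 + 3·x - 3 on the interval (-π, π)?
Compute the real Fourier coefficients first: a_7 = -4/49, b_7 = 6/7.
Then c_7 = (a_7 − i·b_7)/2 = -2/49 - 3·i/7.

Final answer: -2/49 - 3·i/7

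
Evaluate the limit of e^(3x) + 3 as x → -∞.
Evaluate the dominant behaviour as x → -∞; each term tends to a finite value or vanishes.
Limit = 3.

Final answer: 3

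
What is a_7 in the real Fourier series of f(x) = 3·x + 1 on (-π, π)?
a_7 = (1/π) ∫_{-π}^{π} f(x)·cos(7x) dx.
Evaluate the integral (use parity and integration by parts as needed): a_7 = 0.

Final answer: 0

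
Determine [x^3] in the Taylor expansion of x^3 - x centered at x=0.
Expand to order 3: x^3 - x = x^3 - x + O(x^4).
The coefficient of x^3 is 1.

Final answer: 1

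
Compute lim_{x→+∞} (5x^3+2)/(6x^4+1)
This is an ∞/∞ indeterminate form as x → +∞.
Divide numerator and denominator by x^4 and let the lower-order terms vanish; the numerator's degree 3 is below the denominator's degree 4, so the quotient → 0.
Limit = 0.

Final answer: 0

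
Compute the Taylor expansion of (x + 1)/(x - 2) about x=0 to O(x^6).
-3·x^5/64 - 3·x^4/32 - 3·x^3/16 - 3·x^2/8 - 3·x/4 - 1/2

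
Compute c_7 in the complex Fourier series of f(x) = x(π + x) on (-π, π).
Compute the real Fourier coefficients first: a_7 = -4/49, b_7 = 2·π/7.
Then c_7 = (a_7 − i·b_7)/2 = -2/49 - i·π/7.

Final answer: -2/49 - i·π/7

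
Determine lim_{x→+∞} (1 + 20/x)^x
As x → +∞: this is the defining limit (1 + 20/x)^x → e^20.
Limit = e^(20).

Final answer: e^(20)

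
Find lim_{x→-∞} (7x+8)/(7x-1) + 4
Evaluate the dominant behaviour as x → -∞; each term tends to a finite value or vanishes.
Limit = 5.

Final answer: 5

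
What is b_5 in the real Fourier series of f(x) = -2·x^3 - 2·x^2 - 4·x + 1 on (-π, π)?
b_5 = (1/π) ∫_{-π}^{π} f(x)·sin(5x) dx.
Evaluate the integral (use parity and integration by parts as needed): b_5 = -4·π^2/5 - 176/125.

Final answer: -4·π^2/5 - 176/125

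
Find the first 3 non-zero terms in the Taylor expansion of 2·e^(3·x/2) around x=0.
9·x^2/4 + 3·x + 2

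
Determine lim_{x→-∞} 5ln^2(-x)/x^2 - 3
The quotient is an ∞/∞ indeterminate form as x → -∞.
Compare growth rates of the dominant terms (exponentials ≫ polynomials ≫ logarithms), or apply L'Hôpital's rule; the quotient → 0.
Adding the constant: 0 - 3 = -3. Limit = -3.

Final answer: -3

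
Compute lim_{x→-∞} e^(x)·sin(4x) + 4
Evaluate the dominant behaviour as x → -∞; each term tends to a finite value or vanishes.
Limit = 4.

Final answer: 4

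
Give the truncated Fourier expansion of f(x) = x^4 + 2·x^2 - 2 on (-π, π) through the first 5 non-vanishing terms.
(40 - 8·π^2)·cos(x) + (-1 + 2·π^2)·cos(2·x) + (-8·π^2/9 - 8/27)·cos(3·x) + (5/16 + π^2/2)·cos(4·x) - 2 + 2·π^2/3 + π^4/5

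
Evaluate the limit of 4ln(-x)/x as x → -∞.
This is an ∞/∞ indeterminate form as x → -∞.
Compare growth rates of the dominant terms (exponentials ≫ polynomials ≫ logarithms), or apply L'Hôpital's rule; the quotient → 0.
Limit = 0.

Final answer: 0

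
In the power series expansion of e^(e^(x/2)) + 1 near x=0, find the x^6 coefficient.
Expand to order 6: e^(e^(x/2)) + 1 = 203·e·x^6/46080 + 13·e·x^5/960 + 5·e·x^4/128 + 5·e·x^3/48 + e·x^2/4 + e·x/2 + 1 + e + O(x^7).
The coefficient of x^6 is 203·e/46080.

Final answer: 203·e/46080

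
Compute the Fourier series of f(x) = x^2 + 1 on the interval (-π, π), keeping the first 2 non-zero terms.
-4·cos(x) + 1 + π^2/3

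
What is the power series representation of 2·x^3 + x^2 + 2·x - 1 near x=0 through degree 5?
2·x^3 + x^2 + 2·x - 1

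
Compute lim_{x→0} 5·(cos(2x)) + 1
Direct substitution at x = 0 gives 6.

Final answer: 6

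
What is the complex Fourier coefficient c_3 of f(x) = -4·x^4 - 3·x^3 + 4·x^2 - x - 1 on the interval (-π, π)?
Compute the real Fourier coefficients first: a_3 = -112/27 + 32·π^2/9, b_3 = 2/3 - 2·π^2.
Then c_3 = (a_3 − i·b_3)/2 = -56/27 + 16·π^2/9 - i/3 + i·π^2.

Final answer: -56/27 + 16·π^2/9 - i/3 + i·π^2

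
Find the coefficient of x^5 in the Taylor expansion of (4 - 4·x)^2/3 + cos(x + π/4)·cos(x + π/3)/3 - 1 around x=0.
Expand to order 5: (4 - 4·x)^2/3 + cos(x + π/4)·cos(x + π/3)/3 - 1 = x^5·(-√(6)/90 - √(2)/90) + x^4·(-√(6)/36 + √(2)/36) + x^3·(√(2)/18 + √(6)/18) + x^2·(-√(2)/12 + √(6)/12 + 16/3) + x·(-32/3 - √(6)/12 - √(2)/12) + √(2)/12 + 13/3 + O(x^6).
The coefficient of x^5 is -√(6)/90 - √(2)/90.

Final answer: -√(6)/90 - √(2)/90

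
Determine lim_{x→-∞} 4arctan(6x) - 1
Evaluate the dominant behaviour as x → -∞; each term tends to a finite value or vanishes.
Limit = -2·π - 1.

Final answer: -2·π - 1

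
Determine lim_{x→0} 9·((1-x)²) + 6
Direct substitution at x = 0 gives 15.

Final answer: 15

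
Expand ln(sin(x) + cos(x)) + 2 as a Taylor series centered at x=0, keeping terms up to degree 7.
244·x^7/315 - 32·x^6/45 + 2·x^5/3 - 2·x^4/3 + 2·x^3/3 - x^2 + x + 2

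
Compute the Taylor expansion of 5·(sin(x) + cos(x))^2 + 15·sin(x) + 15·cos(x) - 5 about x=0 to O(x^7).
-x^6/48 + 35·x^5/24 + 5·x^4/8 - 55·x^3/6 - 15·x^2/2 + 25·x + 15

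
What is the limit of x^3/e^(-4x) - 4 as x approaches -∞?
The quotient is an ∞/∞ indeterminate form as x → -∞.
Compare growth rates of the dominant terms (exponentials ≫ polynomials ≫ logarithms), or apply L'Hôpital's rule; the quotient → 0.
Adding the constant: 0 - 4 = -4. Limit = -4.

Final answer: -4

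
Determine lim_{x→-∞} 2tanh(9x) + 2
Evaluate the dominant behaviour as x → -∞; each term tends to a finite value or vanishes.
Limit = 0.

Final answer: 0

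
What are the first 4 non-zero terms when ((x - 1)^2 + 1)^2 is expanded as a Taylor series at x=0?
-4·x^3 + 8·x^2 - 8·x + 4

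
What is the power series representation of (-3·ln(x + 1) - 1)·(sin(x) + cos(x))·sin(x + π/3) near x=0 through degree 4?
x^4·(17/12 - √(3)/24) + x^3·(-5/12 + 25·√(3)/12) + x^2·(-2 - √(3)/4) + x·(-2·√(3) - 1/2) - √(3)/2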